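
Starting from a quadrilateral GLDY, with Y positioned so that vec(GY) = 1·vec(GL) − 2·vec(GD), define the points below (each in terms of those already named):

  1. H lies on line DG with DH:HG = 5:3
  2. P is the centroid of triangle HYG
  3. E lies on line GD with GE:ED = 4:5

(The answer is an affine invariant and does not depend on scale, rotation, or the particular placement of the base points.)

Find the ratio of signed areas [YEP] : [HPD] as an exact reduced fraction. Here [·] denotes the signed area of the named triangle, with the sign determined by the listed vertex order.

Set G = (0, 0), L = (1, 0), D = (0, 1), Y = (1, -2); any affine frame gives the same invariant.
1. H lies on line DG with DH:HG = 5:3 ⇒ H = (0, 3/8)
2. P is the centroid of triangle HYG ⇒ P = (1/3, -13/24)
3. E lies on line GD with GE:ED = 4:5 ⇒ E = (0, 4/9)
2·[YEP] = 37/216, 2·[HPD] = 5/24
[YEP]:[HPD] = 37/216:5/24 = 37/45

[YEP]:[HPD] = 37/45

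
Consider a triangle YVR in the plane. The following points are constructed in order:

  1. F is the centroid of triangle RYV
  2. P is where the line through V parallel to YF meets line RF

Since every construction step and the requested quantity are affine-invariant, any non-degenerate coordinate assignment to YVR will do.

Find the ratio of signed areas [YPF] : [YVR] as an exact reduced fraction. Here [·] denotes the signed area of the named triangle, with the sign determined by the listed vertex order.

[YPF]:[YVR] = 1/3

Choose coordinates Y = (0, 0), V = (1, 0), R = (0, 1).
1. F is the centroid of triangle RYV ⇒ F = (1/3, 1/3)
2. P is where the line through V parallel to YF meets line RF ⇒ P = (2/3, -1/3)
2·[YPF] = 1/3, 2·[YVR] = 1
[YPF]:[YVR] = 1/3:1 = 1/3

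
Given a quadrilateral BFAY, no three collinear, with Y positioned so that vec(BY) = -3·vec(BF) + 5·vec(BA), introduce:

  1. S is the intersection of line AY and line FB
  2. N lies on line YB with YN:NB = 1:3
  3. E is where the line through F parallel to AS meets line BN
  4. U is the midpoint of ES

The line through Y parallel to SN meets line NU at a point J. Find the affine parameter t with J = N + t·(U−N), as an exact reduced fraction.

Set B = (0, 0), F = (1, 0), A = (0, 1), Y = (-3, 5); any affine frame gives the same invariant.
1. S is the intersection of line AY and line FB ⇒ S = (3/4, 0)
2. N lies on line YB with YN:NB = 1:3 ⇒ N = (-9/4, 15/4)
3. E is where the line through F parallel to AS meets line BN ⇒ E = (-4, 20/3)
4. U is the midpoint of ES ⇒ U = (-13/8, 10/3)
through Y parallel to SN: direction (-3, 15/4); meets NU at J = (-12/7, 95/28)
J = N + t·(U−N) with t = 6/7

t = 6/7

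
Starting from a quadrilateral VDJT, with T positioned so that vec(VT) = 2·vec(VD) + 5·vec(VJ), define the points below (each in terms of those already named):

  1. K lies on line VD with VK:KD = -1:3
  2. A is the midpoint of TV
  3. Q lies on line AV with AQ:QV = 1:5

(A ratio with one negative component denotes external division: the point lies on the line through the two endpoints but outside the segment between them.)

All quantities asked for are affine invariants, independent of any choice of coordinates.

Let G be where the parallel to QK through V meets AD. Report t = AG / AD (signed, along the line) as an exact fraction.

Assign V = (0, 0), D = (1, 0), J = (0, 1), T = (2, 5) — the answer is frame-independent, so this choice is without loss of generality.
1. K lies on line VD with VK:KD = -1:3 ⇒ K = (-1/2, 0)
2. A is the midpoint of TV ⇒ A = (1, 5/2)
3. Q lies on line AV with AQ:QV = 1:5 ⇒ Q = (5/6, 25/12)
through V parallel to QK: direction (-4/3, -25/12); meets AD at G = (1, 25/16)
G = A + t·(D−A) with t = 3/8

t = 3/8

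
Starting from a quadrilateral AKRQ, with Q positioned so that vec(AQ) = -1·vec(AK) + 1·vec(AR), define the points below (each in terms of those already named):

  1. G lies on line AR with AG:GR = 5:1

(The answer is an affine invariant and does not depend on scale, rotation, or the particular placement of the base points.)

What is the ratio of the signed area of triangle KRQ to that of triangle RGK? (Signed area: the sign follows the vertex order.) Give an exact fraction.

Choose coordinates A = (0, 0), K = (1, 0), R = (0, 1), Q = (-1, 1).
1. G lies on line AR with AG:GR = 5:1 ⇒ G = (0, 5/6)
2·[KRQ] = 1, 2·[RGK] = 1/6
[KRQ]:[RGK] = 1:1/6 = 6

[KRQ]:[RGK] = 6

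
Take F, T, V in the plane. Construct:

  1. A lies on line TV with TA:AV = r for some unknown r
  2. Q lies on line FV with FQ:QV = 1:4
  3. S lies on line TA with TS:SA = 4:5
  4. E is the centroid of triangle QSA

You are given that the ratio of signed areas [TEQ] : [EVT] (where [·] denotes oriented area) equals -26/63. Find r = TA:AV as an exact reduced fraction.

r = 2/5

Work in coordinates with F = (0, 0), T = (1, 0), V = (0, 1).
1. With TA:AV = r, write λ = r/(r+1) so A = T + λ·(V−T); A is affine-linear in λ
2. Q lies on line FV with FQ:QV = 1:4 ⇒ Q = (0, 1/5)
3. S lies on line TA with TS:SA = 4:5 ⇒ S is an affine combination of earlier points and hence also affine-linear in λ
4. E is the centroid of triangle QSA ⇒ E is an affine combination of earlier points and hence also affine-linear in λ
Every point depending on A is an affine combination of A and λ-independent points, so each such coordinate is linear in λ; the λ² term in each signed area is a multiple of (V−T)×(V−T) = 0, so 2·[TEQ] and 2·[EVT] are each linear in λ. Evaluating at λ=0 and λ=1:
  2·[TEQ] = 52/135·λ,   2·[EVT] = -4/15
So [TEQ]:[EVT] = (52/135·λ) / (-4/15). Setting this equal to -26/63:
  52/135·λ = -26/63·(-4/15)  ⇒  λ = 2/7
Then r = λ/(1−λ) = (2/7)/(5/7) = 2/5. Check: with r = 2/5, A = (5/7, 2/7) and [TEQ]:[EVT] = -26/63 as required.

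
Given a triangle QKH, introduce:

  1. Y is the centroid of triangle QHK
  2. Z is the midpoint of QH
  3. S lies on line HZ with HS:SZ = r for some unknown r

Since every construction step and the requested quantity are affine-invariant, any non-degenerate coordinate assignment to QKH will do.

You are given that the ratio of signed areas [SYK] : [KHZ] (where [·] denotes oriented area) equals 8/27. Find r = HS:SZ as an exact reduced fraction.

r = 5/4

Work in coordinates with Q = (0, 0), K = (1, 0), H = (0, 1).
1. Y is the centroid of triangle QHK ⇒ Y = (1/3, 1/3)
2. Z is the midpoint of QH ⇒ Z = (0, 1/2)
3. With HS:SZ = r, write λ = r/(r+1) so S = H + λ·(Z−H); S is affine-linear in λ
Every point depending on S is an affine combination of S and λ-independent points, so each such coordinate is linear in λ; the λ² term in each signed area is a multiple of (Z−H)×(Z−H) = 0, so 2·[SYK] and 2·[KHZ] are each linear in λ. Evaluating at λ=0 and λ=1:
  2·[SYK] = -1/3·λ + 1/3,   2·[KHZ] = 1/2
So [SYK]:[KHZ] = (-1/3·λ + 1/3) / (1/2). Setting this equal to 8/27:
  -1/3·λ + 1/3 = 8/27·(1/2)  ⇒  λ = 5/9
Then r = λ/(1−λ) = (5/9)/(4/9) = 5/4. Check: with r = 5/4, S = (0, 13/18) and [SYK]:[KHZ] = 8/27 as required.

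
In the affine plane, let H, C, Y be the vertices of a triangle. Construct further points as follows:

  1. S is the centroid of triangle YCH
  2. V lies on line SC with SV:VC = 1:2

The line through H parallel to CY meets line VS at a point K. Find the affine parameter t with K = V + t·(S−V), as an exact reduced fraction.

Assign H = (0, 0), C = (1, 0), Y = (0, 1) — the answer is frame-independent, so this choice is without loss of generality.
1. S is the centroid of triangle YCH ⇒ S = (1/3, 1/3)
2. V lies on line SC with SV:VC = 1:2 ⇒ V = (5/9, 2/9)
through H parallel to CY: direction (-1, 1); meets VS at K = (-1, 1)
K = V + t·(S−V) with t = 7

t = 7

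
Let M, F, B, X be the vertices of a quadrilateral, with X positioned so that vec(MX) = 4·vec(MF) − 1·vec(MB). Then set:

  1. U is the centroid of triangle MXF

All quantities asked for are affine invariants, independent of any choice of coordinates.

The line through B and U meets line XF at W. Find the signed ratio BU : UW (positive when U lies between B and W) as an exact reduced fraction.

Set M = (0, 0), F = (1, 0), B = (0, 1), X = (4, -1); any affine frame gives the same invariant.
1. U is the centroid of triangle MXF ⇒ U = (5/3, -1/3)
line BU meets XF at W = (10/7, -1/7)
U = B + t·(W−B) with t = 7/6, so BU:UW = 7/6:-1/6

BU:UW = -7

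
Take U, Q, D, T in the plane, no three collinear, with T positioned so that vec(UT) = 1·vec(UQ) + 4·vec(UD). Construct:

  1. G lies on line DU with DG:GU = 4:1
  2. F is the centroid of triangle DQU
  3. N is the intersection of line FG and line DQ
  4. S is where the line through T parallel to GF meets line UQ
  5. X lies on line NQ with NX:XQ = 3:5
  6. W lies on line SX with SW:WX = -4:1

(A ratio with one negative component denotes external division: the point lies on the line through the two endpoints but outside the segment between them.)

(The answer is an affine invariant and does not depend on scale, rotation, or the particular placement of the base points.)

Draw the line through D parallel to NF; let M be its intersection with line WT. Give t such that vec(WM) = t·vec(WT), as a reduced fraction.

t = 67/145

Choose coordinates U = (0, 0), Q = (1, 0), D = (0, 1), T = (1, 4).
1. G lies on line DU with DG:GU = 4:1 ⇒ G = (0, 1/5)
2. F is the centroid of triangle DQU ⇒ F = (1/3, 1/3)
3. N is the intersection of line FG and line DQ ⇒ N = (4/7, 3/7)
4. S is where the line through T parallel to GF meets line UQ ⇒ S = (-9, 0)
5. X lies on line NQ with NX:XQ = 3:5 ⇒ X = (41/56, 15/56)
6. W lies on line SX with SW:WX = -4:1 ⇒ W = (167/42, 5/14)
through D parallel to NF: direction (-5/21, -2/21); meets WT at M = (528/203, 2071/1015)
M = W + t·(T−W) with t = 67/145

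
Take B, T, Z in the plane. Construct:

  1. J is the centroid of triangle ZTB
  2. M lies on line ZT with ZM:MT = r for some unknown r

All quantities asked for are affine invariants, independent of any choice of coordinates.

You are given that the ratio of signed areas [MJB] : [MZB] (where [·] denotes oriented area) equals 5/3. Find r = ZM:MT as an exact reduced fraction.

Set B = (0, 0), T = (1, 0), Z = (0, 1); any affine frame gives the same invariant.
1. J is the centroid of triangle ZTB ⇒ J = (1/3, 1/3)
2. With ZM:MT = r, write λ = r/(r+1) so M = Z + λ·(T−Z); M is affine-linear in λ
Every point depending on M is an affine combination of M and λ-independent points, so each such coordinate is linear in λ; the λ² term in each signed area is a multiple of (T−Z)×(T−Z) = 0, so 2·[MJB] and 2·[MZB] are each linear in λ. Evaluating at λ=0 and λ=1:
  2·[MJB] = 2/3·λ − 1/3,   2·[MZB] = λ
So [MJB]:[MZB] = (2/3·λ − 1/3) / (λ). Setting this equal to 5/3:
  2/3·λ − 1/3 = 5/3·(λ)  ⇒  λ = -1/3
Then r = λ/(1−λ) = (-1/3)/(4/3) = -1/4. Check: with r = -1/4, M = (-1/3, 4/3) and [MJB]:[MZB] = 5/3 as required.

r = -1/4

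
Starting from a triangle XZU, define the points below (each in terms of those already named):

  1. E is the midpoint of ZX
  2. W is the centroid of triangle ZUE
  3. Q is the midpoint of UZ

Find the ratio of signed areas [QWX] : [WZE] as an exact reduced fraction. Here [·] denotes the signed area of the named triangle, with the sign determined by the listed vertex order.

[QWX]:[WZE] = 1/2

Work in coordinates with X = (0, 0), Z = (1, 0), U = (0, 1).
1. E is the midpoint of ZX ⇒ E = (1/2, 0)
2. W is the centroid of triangle ZUE ⇒ W = (1/2, 1/3)
3. Q is the midpoint of UZ ⇒ Q = (1/2, 1/2)
2·[QWX] = -1/12, 2·[WZE] = -1/6
[QWX]:[WZE] = -1/12:-1/6 = 1/2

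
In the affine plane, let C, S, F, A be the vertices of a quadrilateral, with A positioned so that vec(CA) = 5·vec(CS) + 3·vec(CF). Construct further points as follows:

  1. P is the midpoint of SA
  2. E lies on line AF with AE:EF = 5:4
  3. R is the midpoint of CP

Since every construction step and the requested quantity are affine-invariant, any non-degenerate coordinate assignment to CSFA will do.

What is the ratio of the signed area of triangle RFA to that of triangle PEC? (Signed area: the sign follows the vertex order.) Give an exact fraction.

Work in coordinates with C = (0, 0), S = (1, 0), F = (0, 1), A = (5, 3).
1. P is the midpoint of SA ⇒ P = (3, 3/2)
2. E lies on line AF with AE:EF = 5:4 ⇒ E = (20/9, 17/9)
3. R is the midpoint of CP ⇒ R = (3/2, 3/4)
2·[RFA] = -17/4, 2·[PEC] = 7/3
[RFA]:[PEC] = -17/4:7/3 = -51/28

[RFA]:[PEC] = -51/28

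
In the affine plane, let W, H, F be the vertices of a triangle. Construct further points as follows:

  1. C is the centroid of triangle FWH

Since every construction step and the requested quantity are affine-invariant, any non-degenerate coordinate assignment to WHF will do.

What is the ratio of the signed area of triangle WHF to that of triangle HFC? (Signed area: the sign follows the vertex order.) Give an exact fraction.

Assign W = (0, 0), H = (1, 0), F = (0, 1) — the answer is frame-independent, so this choice is without loss of generality.
1. C is the centroid of triangle FWH ⇒ C = (1/3, 1/3)
2·[WHF] = 1, 2·[HFC] = 1/3
[WHF]:[HFC] = 1:1/3 = 3

[WHF]:[HFC] = 3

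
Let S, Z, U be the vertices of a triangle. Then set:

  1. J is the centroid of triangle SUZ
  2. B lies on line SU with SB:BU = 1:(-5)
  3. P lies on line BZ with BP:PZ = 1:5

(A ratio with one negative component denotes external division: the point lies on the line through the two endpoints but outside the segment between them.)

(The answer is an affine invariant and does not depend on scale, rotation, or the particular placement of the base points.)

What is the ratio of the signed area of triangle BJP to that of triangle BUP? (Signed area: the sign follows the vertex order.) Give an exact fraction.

[BJP]:[BUP] = 2/5

Work in coordinates with S = (0, 0), Z = (1, 0), U = (0, 1).
1. J is the centroid of triangle SUZ ⇒ J = (1/3, 1/3)
2. B lies on line SU with SB:BU = 1:(-5) ⇒ B = (0, -1/4)
3. P lies on line BZ with BP:PZ = 1:5 ⇒ P = (1/6, -5/24)
2·[BJP] = -1/12, 2·[BUP] = -5/24
[BJP]:[BUP] = -1/12:-5/24 = 2/5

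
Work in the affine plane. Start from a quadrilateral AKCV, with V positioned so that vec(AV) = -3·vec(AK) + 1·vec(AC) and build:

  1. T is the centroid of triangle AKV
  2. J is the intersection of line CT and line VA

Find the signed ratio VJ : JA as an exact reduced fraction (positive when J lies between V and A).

Choose coordinates A = (0, 0), K = (1, 0), C = (0, 1), V = (-3, 1).
1. T is the centroid of triangle AKV ⇒ T = (-2/3, 1/3)
2. J is the intersection of line CT and line VA ⇒ J = (-3/4, 1/4)
J = V + t·(A−V) with t = 3/4, so VJ:JA = t:(1−t) = 3/4:1/4

VJ:JA = 3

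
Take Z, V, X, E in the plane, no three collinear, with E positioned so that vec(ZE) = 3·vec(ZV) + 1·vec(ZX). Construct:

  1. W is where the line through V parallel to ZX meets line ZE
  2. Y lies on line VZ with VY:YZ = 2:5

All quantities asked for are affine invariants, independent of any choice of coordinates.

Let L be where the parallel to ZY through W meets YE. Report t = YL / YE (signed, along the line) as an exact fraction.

t = 1/3

Set Z = (0, 0), V = (1, 0), X = (0, 1), E = (3, 1); any affine frame gives the same invariant.
1. W is where the line through V parallel to ZX meets line ZE ⇒ W = (1, 1/3)
2. Y lies on line VZ with VY:YZ = 2:5 ⇒ Y = (5/7, 0)
through W parallel to ZY: direction (5/7, 0); meets YE at L = (31/21, 1/3)
L = Y + t·(E−Y) with t = 1/3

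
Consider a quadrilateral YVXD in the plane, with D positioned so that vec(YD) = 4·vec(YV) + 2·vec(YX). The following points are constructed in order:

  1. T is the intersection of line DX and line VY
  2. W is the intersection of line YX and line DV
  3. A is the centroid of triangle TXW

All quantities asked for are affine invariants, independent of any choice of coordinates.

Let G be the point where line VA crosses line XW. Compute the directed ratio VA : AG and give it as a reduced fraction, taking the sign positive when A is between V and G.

VA:AG = -7/4

Choose coordinates Y = (0, 0), V = (1, 0), X = (0, 1), D = (4, 2).
1. T is the intersection of line DX and line VY ⇒ T = (-4, 0)
2. W is the intersection of line YX and line DV ⇒ W = (0, -2/3)
3. A is the centroid of triangle TXW ⇒ A = (-4/3, 1/9)
line VA meets XW at G = (0, 1/21)
A = V + t·(G−V) with t = 7/3, so VA:AG = 7/3:-4/3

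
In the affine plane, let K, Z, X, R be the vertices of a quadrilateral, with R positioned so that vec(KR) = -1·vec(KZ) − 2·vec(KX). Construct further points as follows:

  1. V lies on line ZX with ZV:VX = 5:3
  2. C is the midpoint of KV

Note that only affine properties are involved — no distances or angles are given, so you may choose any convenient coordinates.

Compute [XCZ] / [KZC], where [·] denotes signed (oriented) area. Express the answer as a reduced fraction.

[XCZ]:[KZC] = 8/5

Choose coordinates K = (0, 0), Z = (1, 0), X = (0, 1), R = (-1, -2).
1. V lies on line ZX with ZV:VX = 5:3 ⇒ V = (3/8, 5/8)
2. C is the midpoint of KV ⇒ C = (3/16, 5/16)
2·[XCZ] = 1/2, 2·[KZC] = 5/16
[XCZ]:[KZC] = 1/2:5/16 = 8/5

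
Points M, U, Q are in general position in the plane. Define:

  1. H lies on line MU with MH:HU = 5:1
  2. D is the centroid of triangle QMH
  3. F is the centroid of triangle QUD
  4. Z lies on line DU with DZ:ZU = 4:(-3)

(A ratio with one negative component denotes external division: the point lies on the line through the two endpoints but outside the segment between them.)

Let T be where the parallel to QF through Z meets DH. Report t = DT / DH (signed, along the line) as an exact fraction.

Work in coordinates with M = (0, 0), U = (1, 0), Q = (0, 1).
1. H lies on line MU with MH:HU = 5:1 ⇒ H = (5/6, 0)
2. D is the centroid of triangle QMH ⇒ D = (5/18, 1/3)
3. F is the centroid of triangle QUD ⇒ F = (23/54, 4/9)
4. Z lies on line DU with DZ:ZU = 4:(-3) ⇒ Z = (19/6, -1)
through Z parallel to QF: direction (23/54, -5/9); meets DH at T = (605/162, -47/27)
T = D + t·(H−D) with t = 56/9

t = 56/9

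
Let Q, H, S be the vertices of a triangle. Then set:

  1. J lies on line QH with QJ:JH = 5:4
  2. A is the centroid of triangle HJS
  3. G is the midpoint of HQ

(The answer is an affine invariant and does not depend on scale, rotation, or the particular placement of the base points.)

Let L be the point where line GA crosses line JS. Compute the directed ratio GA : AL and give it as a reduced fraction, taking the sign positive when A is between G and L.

GA:AL = -11/8

Work in coordinates with Q = (0, 0), H = (1, 0), S = (0, 1).
1. J lies on line QH with QJ:JH = 5:4 ⇒ J = (5/9, 0)
2. A is the centroid of triangle HJS ⇒ A = (14/27, 1/3)
3. G is the midpoint of HQ ⇒ G = (1/2, 0)
line GA meets JS at L = (50/99, 1/11)
A = G + t·(L−G) with t = 11/3, so GA:AL = 11/3:-8/3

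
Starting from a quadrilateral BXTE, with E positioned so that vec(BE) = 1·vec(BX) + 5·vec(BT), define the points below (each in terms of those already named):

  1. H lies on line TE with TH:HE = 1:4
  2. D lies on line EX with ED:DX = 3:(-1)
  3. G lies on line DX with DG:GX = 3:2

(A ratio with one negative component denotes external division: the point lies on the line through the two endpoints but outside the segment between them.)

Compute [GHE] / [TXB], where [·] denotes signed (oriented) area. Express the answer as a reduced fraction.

Work in coordinates with B = (0, 0), X = (1, 0), T = (0, 1), E = (1, 5).
1. H lies on line TE with TH:HE = 1:4 ⇒ H = (1/5, 9/5)
2. D lies on line EX with ED:DX = 3:(-1) ⇒ D = (1, -5/2)
3. G lies on line DX with DG:GX = 3:2 ⇒ G = (1, -1)
2·[GHE] = -24/5, 2·[TXB] = -1
[GHE]:[TXB] = -24/5:-1 = 24/5

[GHE]:[TXB] = 24/5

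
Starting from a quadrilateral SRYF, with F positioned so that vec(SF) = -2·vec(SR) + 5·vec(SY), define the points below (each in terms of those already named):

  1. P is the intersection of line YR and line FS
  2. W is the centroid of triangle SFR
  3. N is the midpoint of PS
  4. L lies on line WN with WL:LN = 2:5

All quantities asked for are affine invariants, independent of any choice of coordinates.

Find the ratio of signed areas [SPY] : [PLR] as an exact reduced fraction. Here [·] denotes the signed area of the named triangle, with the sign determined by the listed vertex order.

Choose coordinates S = (0, 0), R = (1, 0), Y = (0, 1), F = (-2, 5).
1. P is the intersection of line YR and line FS ⇒ P = (-2/3, 5/3)
2. W is the centroid of triangle SFR ⇒ W = (-1/3, 5/3)
3. N is the midpoint of PS ⇒ N = (-1/3, 5/6)
4. L lies on line WN with WL:LN = 2:5 ⇒ L = (-1/3, 10/7)
2·[SPY] = -2/3, 2·[PLR] = -10/63
[SPY]:[PLR] = -2/3:-10/63 = 21/5

[SPY]:[PLR] = 21/5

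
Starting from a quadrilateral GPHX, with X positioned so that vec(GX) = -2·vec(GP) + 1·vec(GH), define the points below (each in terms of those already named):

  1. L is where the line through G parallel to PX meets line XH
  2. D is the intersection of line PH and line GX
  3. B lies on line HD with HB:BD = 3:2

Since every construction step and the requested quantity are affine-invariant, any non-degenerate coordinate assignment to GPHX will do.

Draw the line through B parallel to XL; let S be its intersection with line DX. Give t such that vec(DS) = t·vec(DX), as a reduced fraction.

t = 2/5

Work in coordinates with G = (0, 0), P = (1, 0), H = (0, 1), X = (-2, 1).
1. L is where the line through G parallel to PX meets line XH ⇒ L = (-3, 1)
2. D is the intersection of line PH and line GX ⇒ D = (2, -1)
3. B lies on line HD with HB:BD = 3:2 ⇒ B = (6/5, -1/5)
through B parallel to XL: direction (-1, 0); meets DX at S = (2/5, -1/5)
S = D + t·(X−D) with t = 2/5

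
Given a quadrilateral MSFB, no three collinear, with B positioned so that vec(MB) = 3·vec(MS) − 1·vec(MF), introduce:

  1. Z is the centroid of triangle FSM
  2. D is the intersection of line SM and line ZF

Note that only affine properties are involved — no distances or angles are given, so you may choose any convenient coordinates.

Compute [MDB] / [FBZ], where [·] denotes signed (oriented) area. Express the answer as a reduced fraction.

Assign M = (0, 0), S = (1, 0), F = (0, 1), B = (3, -1) — the answer is frame-independent, so this choice is without loss of generality.
1. Z is the centroid of triangle FSM ⇒ Z = (1/3, 1/3)
2. D is the intersection of line SM and line ZF ⇒ D = (1/2, 0)
2·[MDB] = -1/2, 2·[FBZ] = -4/3
[MDB]:[FBZ] = -1/2:-4/3 = 3/8

[MDB]:[FBZ] = 3/8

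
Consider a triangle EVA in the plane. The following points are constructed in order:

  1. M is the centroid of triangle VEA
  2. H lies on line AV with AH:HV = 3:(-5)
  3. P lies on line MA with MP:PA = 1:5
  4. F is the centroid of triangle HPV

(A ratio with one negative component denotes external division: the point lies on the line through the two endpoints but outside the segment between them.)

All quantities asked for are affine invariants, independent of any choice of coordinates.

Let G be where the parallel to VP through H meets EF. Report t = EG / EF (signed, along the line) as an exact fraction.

Set E = (0, 0), V = (1, 0), A = (0, 1); any affine frame gives the same invariant.
1. M is the centroid of triangle VEA ⇒ M = (1/3, 1/3)
2. H lies on line AV with AH:HV = 3:(-5) ⇒ H = (-3/2, 5/2)
3. P lies on line MA with MP:PA = 1:5 ⇒ P = (5/18, 4/9)
4. F is the centroid of triangle HPV ⇒ F = (-2/27, 53/54)
through H parallel to VP: direction (-13/18, 4/9); meets EF at G = (-82/657, 2173/1314)
G = E + t·(F−E) with t = 123/73

t = 123/73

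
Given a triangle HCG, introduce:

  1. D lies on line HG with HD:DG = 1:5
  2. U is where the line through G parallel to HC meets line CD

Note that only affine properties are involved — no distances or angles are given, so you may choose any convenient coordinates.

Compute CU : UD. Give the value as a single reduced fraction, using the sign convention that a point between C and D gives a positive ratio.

Set H = (0, 0), C = (1, 0), G = (0, 1); any affine frame gives the same invariant.
1. D lies on line HG with HD:DG = 1:5 ⇒ D = (0, 1/6)
2. U is where the line through G parallel to HC meets line CD ⇒ U = (-5, 1)
U = C + t·(D−C) with t = 6, so CU:UD = t:(1−t) = 6:-5

CU:UD = -6/5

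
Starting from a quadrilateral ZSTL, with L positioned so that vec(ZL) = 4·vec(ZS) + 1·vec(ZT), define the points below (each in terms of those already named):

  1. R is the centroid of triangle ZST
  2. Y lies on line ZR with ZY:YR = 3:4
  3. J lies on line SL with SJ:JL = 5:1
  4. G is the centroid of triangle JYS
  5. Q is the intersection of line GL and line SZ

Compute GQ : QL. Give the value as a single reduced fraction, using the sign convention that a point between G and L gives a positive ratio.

GQ:QL = -41/126

Choose coordinates Z = (0, 0), S = (1, 0), T = (0, 1), L = (4, 1).
1. R is the centroid of triangle ZST ⇒ R = (1/3, 1/3)
2. Y lies on line ZR with ZY:YR = 3:4 ⇒ Y = (1/7, 1/7)
3. J lies on line SL with SJ:JL = 5:1 ⇒ J = (7/2, 5/6)
4. G is the centroid of triangle JYS ⇒ G = (65/42, 41/126)
5. Q is the intersection of line GL and line SZ ⇒ Q = (31/85, 0)
Q = G + t·(L−G) with t = -41/85, so GQ:QL = t:(1−t) = -41/85:126/85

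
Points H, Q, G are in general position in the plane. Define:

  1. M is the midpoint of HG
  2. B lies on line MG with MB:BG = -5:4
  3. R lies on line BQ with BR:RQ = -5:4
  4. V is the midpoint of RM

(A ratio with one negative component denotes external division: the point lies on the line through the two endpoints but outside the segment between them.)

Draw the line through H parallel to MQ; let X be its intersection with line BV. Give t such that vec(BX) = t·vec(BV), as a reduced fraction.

t = 2/5

Set H = (0, 0), Q = (1, 0), G = (0, 1); any affine frame gives the same invariant.
1. M is the midpoint of HG ⇒ M = (0, 1/2)
2. B lies on line MG with MB:BG = -5:4 ⇒ B = (0, 3)
3. R lies on line BQ with BR:RQ = -5:4 ⇒ R = (5, -12)
4. V is the midpoint of RM ⇒ V = (5/2, -23/4)
through H parallel to MQ: direction (1, -1/2); meets BV at X = (1, -1/2)
X = B + t·(V−B) with t = 2/5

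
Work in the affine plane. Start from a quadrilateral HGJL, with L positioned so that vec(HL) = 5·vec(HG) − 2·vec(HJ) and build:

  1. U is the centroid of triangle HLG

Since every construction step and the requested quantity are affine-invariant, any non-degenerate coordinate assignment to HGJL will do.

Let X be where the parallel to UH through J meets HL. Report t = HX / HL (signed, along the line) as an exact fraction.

t = -3

Choose coordinates H = (0, 0), G = (1, 0), J = (0, 1), L = (5, -2).
1. U is the centroid of triangle HLG ⇒ U = (2, -2/3)
through J parallel to UH: direction (-2, 2/3); meets HL at X = (-15, 6)
X = H + t·(L−H) with t = -3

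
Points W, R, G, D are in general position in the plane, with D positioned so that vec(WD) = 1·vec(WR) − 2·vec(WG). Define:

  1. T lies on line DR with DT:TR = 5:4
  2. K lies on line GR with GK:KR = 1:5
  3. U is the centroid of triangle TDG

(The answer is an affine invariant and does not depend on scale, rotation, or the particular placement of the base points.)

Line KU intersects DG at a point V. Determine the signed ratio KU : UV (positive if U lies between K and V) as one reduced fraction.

Choose coordinates W = (0, 0), R = (1, 0), G = (0, 1), D = (1, -2).
1. T lies on line DR with DT:TR = 5:4 ⇒ T = (1, -8/9)
2. K lies on line GR with GK:KR = 1:5 ⇒ K = (1/6, 5/6)
3. U is the centroid of triangle TDG ⇒ U = (2/3, -17/27)
line KU meets DG at V = (-13/3, 14)
U = K + t·(V−K) with t = -1/9, so KU:UV = -1/9:10/9

KU:UV = -1/10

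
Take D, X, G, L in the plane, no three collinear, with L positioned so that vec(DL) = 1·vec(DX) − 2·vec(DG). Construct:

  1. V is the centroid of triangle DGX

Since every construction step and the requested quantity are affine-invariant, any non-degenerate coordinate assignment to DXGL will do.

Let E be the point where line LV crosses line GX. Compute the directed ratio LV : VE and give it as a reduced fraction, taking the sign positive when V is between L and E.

Choose coordinates D = (0, 0), X = (1, 0), G = (0, 1), L = (1, -2).
1. V is the centroid of triangle DGX ⇒ V = (1/3, 1/3)
line LV meets GX at E = (1/5, 4/5)
V = L + t·(E−L) with t = 5/6, so LV:VE = 5/6:1/6

LV:VE = 5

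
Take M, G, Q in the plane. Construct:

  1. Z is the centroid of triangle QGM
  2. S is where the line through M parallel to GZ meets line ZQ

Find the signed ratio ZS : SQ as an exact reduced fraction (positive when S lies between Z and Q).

Choose coordinates M = (0, 0), G = (1, 0), Q = (0, 1).
1. Z is the centroid of triangle QGM ⇒ Z = (1/3, 1/3)
2. S is where the line through M parallel to GZ meets line ZQ ⇒ S = (2/3, -1/3)
S = Z + t·(Q−Z) with t = -1, so ZS:SQ = t:(1−t) = -1:2

ZS:SQ = -1/2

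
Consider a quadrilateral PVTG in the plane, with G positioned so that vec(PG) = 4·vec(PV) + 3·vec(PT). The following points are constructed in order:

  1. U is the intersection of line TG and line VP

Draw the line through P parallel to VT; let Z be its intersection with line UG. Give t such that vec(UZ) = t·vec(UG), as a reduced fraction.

t = 2/9

Work in coordinates with P = (0, 0), V = (1, 0), T = (0, 1), G = (4, 3).
1. U is the intersection of line TG and line VP ⇒ U = (-2, 0)
through P parallel to VT: direction (-1, 1); meets UG at Z = (-2/3, 2/3)
Z = U + t·(G−U) with t = 2/9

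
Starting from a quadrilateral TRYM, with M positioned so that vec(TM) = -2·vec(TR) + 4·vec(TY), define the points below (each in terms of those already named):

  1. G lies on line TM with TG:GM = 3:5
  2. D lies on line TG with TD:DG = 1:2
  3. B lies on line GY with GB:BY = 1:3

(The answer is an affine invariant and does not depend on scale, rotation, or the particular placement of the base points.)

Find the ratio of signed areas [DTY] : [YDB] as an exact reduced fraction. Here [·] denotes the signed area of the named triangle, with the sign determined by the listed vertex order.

Assign T = (0, 0), R = (1, 0), Y = (0, 1), M = (-2, 4) — the answer is frame-independent, so this choice is without loss of generality.
1. G lies on line TM with TG:GM = 3:5 ⇒ G = (-3/4, 3/2)
2. D lies on line TG with TD:DG = 1:2 ⇒ D = (-1/4, 1/2)
3. B lies on line GY with GB:BY = 1:3 ⇒ B = (-9/16, 11/8)
2·[DTY] = 1/4, 2·[YDB] = -3/8
[DTY]:[YDB] = 1/4:-3/8 = -2/3

[DTY]:[YDB] = -2/3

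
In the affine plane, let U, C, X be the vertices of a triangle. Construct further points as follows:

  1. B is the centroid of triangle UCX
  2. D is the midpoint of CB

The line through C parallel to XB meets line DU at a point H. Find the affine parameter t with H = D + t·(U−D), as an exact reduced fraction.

Set U = (0, 0), C = (1, 0), X = (0, 1); any affine frame gives the same invariant.
1. B is the centroid of triangle UCX ⇒ B = (1/3, 1/3)
2. D is the midpoint of CB ⇒ D = (2/3, 1/6)
through C parallel to XB: direction (1/3, -2/3); meets DU at H = (8/9, 2/9)
H = D + t·(U−D) with t = -1/3

t = -1/3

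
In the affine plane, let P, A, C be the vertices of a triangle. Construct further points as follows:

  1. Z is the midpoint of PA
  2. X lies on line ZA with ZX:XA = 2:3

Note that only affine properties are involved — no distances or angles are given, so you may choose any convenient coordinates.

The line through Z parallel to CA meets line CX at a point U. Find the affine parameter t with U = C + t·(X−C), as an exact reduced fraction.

t = 5/3

Work in coordinates with P = (0, 0), A = (1, 0), C = (0, 1).
1. Z is the midpoint of PA ⇒ Z = (1/2, 0)
2. X lies on line ZA with ZX:XA = 2:3 ⇒ X = (7/10, 0)
through Z parallel to CA: direction (1, -1); meets CX at U = (7/6, -2/3)
U = C + t·(X−C) with t = 5/3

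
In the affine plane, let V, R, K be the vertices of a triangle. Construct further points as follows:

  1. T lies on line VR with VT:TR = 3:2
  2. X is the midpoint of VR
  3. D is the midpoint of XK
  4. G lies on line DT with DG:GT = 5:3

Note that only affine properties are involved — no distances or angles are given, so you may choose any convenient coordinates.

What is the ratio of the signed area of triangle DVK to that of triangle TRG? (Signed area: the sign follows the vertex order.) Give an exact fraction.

Set V = (0, 0), R = (1, 0), K = (0, 1); any affine frame gives the same invariant.
1. T lies on line VR with VT:TR = 3:2 ⇒ T = (3/5, 0)
2. X is the midpoint of VR ⇒ X = (1/2, 0)
3. D is the midpoint of XK ⇒ D = (1/4, 1/2)
4. G lies on line DT with DG:GT = 5:3 ⇒ G = (15/32, 3/16)
2·[DVK] = -1/4, 2·[TRG] = 3/40
[DVK]:[TRG] = -1/4:3/40 = -10/3

[DVK]:[TRG] = -10/3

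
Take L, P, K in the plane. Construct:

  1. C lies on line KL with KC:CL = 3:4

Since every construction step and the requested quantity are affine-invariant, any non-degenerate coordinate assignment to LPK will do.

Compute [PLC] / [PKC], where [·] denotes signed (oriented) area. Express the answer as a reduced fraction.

Work in coordinates with L = (0, 0), P = (1, 0), K = (0, 1).
1. C lies on line KL with KC:CL = 3:4 ⇒ C = (0, 4/7)
2·[PLC] = -4/7, 2·[PKC] = 3/7
[PLC]:[PKC] = -4/7:3/7 = -4/3

[PLC]:[PKC] = -4/3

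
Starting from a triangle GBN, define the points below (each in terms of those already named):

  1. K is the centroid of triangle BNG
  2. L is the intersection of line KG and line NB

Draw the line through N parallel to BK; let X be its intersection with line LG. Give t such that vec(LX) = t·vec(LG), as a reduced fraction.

Set G = (0, 0), B = (1, 0), N = (0, 1); any affine frame gives the same invariant.
1. K is the centroid of triangle BNG ⇒ K = (1/3, 1/3)
2. L is the intersection of line KG and line NB ⇒ L = (1/2, 1/2)
through N parallel to BK: direction (-2/3, 1/3); meets LG at X = (2/3, 2/3)
X = L + t·(G−L) with t = -1/3

t = -1/3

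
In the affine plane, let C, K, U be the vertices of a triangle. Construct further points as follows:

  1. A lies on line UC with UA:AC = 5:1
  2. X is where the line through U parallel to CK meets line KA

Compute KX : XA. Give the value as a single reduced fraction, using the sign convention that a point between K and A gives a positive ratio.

KX:XA = -6/5

Set C = (0, 0), K = (1, 0), U = (0, 1); any affine frame gives the same invariant.
1. A lies on line UC with UA:AC = 5:1 ⇒ A = (0, 1/6)
2. X is where the line through U parallel to CK meets line KA ⇒ X = (-5, 1)
X = K + t·(A−K) with t = 6, so KX:XA = t:(1−t) = 6:-5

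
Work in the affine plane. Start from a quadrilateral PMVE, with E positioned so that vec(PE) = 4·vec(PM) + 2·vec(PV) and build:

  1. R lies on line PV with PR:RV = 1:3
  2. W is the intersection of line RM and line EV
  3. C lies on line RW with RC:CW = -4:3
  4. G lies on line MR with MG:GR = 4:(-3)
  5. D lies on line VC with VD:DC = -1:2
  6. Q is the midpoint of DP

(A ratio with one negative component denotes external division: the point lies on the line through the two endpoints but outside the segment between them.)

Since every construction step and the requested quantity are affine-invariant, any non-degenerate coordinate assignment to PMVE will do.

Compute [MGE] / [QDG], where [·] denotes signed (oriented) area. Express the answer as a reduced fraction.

[MGE]:[QDG] = -88/27

Assign P = (0, 0), M = (1, 0), V = (0, 1), E = (4, 2) — the answer is frame-independent, so this choice is without loss of generality.
1. R lies on line PV with PR:RV = 1:3 ⇒ R = (0, 1/4)
2. W is the intersection of line RM and line EV ⇒ W = (-3/2, 5/8)
3. C lies on line RW with RC:CW = -4:3 ⇒ C = (-6, 7/4)
4. G lies on line MR with MG:GR = 4:(-3) ⇒ G = (-3, 1)
5. D lies on line VC with VD:DC = -1:2 ⇒ D = (6, 1/4)
6. Q is the midpoint of DP ⇒ Q = (3, 1/8)
2·[MGE] = -11, 2·[QDG] = 27/8
[MGE]:[QDG] = -11:27/8 = -88/27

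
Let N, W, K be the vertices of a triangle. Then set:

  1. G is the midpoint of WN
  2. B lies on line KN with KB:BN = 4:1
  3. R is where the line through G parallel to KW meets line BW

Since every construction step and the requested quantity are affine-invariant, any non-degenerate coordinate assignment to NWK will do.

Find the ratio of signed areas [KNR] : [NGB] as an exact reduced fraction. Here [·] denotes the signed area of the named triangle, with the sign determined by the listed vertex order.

Work in coordinates with N = (0, 0), W = (1, 0), K = (0, 1).
1. G is the midpoint of WN ⇒ G = (1/2, 0)
2. B lies on line KN with KB:BN = 4:1 ⇒ B = (0, 1/5)
3. R is where the line through G parallel to KW meets line BW ⇒ R = (3/8, 1/8)
2·[KNR] = 3/8, 2·[NGB] = 1/10
[KNR]:[NGB] = 3/8:1/10 = 15/4

[KNR]:[NGB] = 15/4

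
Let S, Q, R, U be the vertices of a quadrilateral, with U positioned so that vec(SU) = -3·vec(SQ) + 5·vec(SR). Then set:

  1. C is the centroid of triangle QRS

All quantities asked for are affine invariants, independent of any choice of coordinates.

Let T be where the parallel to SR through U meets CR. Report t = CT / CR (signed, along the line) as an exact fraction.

t = 10

Assign S = (0, 0), Q = (1, 0), R = (0, 1), U = (-3, 5) — the answer is frame-independent, so this choice is without loss of generality.
1. C is the centroid of triangle QRS ⇒ C = (1/3, 1/3)
through U parallel to SR: direction (0, 1); meets CR at T = (-3, 7)
T = C + t·(R−C) with t = 10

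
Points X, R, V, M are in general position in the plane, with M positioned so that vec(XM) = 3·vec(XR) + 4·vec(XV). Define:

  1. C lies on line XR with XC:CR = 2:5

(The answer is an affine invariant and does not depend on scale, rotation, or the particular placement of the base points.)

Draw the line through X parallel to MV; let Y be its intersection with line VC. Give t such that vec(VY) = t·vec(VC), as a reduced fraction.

t = 7/9

Assign X = (0, 0), R = (1, 0), V = (0, 1), M = (3, 4) — the answer is frame-independent, so this choice is without loss of generality.
1. C lies on line XR with XC:CR = 2:5 ⇒ C = (2/7, 0)
through X parallel to MV: direction (-3, -3); meets VC at Y = (2/9, 2/9)
Y = V + t·(C−V) with t = 7/9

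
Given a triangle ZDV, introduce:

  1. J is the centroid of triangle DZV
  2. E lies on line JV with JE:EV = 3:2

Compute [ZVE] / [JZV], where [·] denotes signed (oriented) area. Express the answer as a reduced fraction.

Work in coordinates with Z = (0, 0), D = (1, 0), V = (0, 1).
1. J is the centroid of triangle DZV ⇒ J = (1/3, 1/3)
2. E lies on line JV with JE:EV = 3:2 ⇒ E = (2/15, 11/15)
2·[ZVE] = -2/15, 2·[JZV] = -1/3
[ZVE]:[JZV] = -2/15:-1/3 = 2/5

[ZVE]:[JZV] = 2/5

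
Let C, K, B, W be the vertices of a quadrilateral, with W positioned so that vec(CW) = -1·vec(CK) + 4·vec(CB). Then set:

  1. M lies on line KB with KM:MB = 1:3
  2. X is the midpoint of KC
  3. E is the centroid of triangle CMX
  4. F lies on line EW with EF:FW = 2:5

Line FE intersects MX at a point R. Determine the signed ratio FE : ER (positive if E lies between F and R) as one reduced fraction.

Work in coordinates with C = (0, 0), K = (1, 0), B = (0, 1), W = (-1, 4).
1. M lies on line KB with KM:MB = 1:3 ⇒ M = (3/4, 1/4)
2. X is the midpoint of KC ⇒ X = (1/2, 0)
3. E is the centroid of triangle CMX ⇒ E = (5/12, 1/12)
4. F lies on line EW with EF:FW = 2:5 ⇒ F = (1/84, 101/84)
line FE meets MX at R = (59/128, -5/128)
E = F + t·(R−F) with t = 64/71, so FE:ER = 64/71:7/71

FE:ER = 64/7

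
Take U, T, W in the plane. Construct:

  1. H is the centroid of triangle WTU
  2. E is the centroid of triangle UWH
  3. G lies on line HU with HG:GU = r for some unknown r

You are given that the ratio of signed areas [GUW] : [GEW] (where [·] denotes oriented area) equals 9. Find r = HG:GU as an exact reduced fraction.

Work in coordinates with U = (0, 0), T = (1, 0), W = (0, 1).
1. H is the centroid of triangle WTU ⇒ H = (1/3, 1/3)
2. E is the centroid of triangle UWH ⇒ E = (1/9, 4/9)
3. With HG:GU = r, write λ = r/(r+1) so G = H + λ·(U−H); G is affine-linear in λ
Every point depending on G is an affine combination of G and λ-independent points, so each such coordinate is linear in λ; the λ² term in each signed area is a multiple of (U−H)×(U−H) = 0, so 2·[GUW] and 2·[GEW] are each linear in λ. Evaluating at λ=0 and λ=1:
  2·[GUW] = 1/3·λ − 1/3,   2·[GEW] = 2/9·λ − 1/9
So [GUW]:[GEW] = (1/3·λ − 1/3) / (2/9·λ − 1/9). Setting this equal to 9:
  1/3·λ − 1/3 = 9·(2/9·λ − 1/9)  ⇒  λ = 2/5
Then r = λ/(1−λ) = (2/5)/(3/5) = 2/3. Check: with r = 2/3, G = (1/5, 1/5) and [GUW]:[GEW] = 9 as required.

r = 2/3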